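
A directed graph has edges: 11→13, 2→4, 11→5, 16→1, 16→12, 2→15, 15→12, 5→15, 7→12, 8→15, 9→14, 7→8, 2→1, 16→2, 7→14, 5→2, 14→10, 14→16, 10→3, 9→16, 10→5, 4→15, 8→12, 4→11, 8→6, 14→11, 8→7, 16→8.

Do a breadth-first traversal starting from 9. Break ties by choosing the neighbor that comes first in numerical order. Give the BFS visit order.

9 14 16 10 11 1 2 8 12 3 5 13 4 15 6 7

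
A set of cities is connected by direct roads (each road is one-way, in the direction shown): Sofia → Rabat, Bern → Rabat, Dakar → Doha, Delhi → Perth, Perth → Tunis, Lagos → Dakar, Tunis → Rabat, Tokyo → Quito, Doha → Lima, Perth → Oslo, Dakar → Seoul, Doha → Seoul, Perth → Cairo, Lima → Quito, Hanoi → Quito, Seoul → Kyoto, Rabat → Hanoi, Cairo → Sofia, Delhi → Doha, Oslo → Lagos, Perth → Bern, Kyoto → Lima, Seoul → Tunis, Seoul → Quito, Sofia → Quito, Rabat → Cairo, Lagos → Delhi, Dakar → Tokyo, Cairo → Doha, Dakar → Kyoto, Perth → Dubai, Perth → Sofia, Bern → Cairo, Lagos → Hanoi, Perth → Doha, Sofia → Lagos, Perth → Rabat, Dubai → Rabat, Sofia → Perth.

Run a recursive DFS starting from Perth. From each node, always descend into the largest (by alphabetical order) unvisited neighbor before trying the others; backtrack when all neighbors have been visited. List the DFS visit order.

Perth, Tunis, Rabat, Hanoi, Quito, Cairo, Sofia, Lagos, Delhi, Doha, Seoul, Kyoto, Lima, Dakar, Tokyo, Oslo, Dubai, Bern

Visit Perth
Perth → Tunis
Tunis → Rabat
Rabat → Hanoi
Hanoi → Quito
Rabat → Cairo
Cairo → Sofia
Sofia → Lagos
Lagos → Delhi
Delhi → Doha
Doha → Seoul
Seoul → Kyoto
Kyoto → Lima
Lagos → Dakar
Dakar → Tokyo
Perth → Oslo
Perth → Dubai
Perth → Bern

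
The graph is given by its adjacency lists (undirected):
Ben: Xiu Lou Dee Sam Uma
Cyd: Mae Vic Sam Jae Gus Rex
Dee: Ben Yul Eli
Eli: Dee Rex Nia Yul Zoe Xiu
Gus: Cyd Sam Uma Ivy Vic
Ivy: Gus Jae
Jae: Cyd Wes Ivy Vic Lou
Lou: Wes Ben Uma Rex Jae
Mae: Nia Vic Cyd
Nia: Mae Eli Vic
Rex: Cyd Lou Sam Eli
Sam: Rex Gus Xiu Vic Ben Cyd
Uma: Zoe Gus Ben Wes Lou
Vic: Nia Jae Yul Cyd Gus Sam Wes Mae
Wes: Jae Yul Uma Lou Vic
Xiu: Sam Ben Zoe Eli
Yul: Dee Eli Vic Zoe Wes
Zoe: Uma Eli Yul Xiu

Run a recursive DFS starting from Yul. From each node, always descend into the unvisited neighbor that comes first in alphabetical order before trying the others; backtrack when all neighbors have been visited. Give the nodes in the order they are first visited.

Yul -> Dee -> Ben -> Lou -> Jae -> Cyd -> Gus -> Ivy -> Sam -> Rex -> Eli -> Nia -> Mae -> Vic -> Wes -> Uma -> Zoe -> Xiu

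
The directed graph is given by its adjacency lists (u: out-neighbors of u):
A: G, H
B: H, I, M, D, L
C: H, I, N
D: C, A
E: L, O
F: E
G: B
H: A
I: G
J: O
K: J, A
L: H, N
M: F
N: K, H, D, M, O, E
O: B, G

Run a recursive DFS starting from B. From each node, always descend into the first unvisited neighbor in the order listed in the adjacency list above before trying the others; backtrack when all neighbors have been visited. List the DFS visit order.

B, H, A, G, I, M, F, E, L, N, K, J, O, D, C

Visit B
B → H
H → A
A → G
B → I
B → M
M → F
F → E
E → L
L → N
N → K
K → J
J → O
N → D
D → C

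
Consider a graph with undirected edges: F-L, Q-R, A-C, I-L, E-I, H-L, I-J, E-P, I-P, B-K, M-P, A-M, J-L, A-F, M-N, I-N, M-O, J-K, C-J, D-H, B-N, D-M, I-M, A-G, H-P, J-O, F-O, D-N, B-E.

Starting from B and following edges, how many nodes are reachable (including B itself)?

BFS from B visits: B, E, K, N, I, P, J, D, M, L, H, C, O, A, F, G
Reachable nodes: 16 of 18 total.

16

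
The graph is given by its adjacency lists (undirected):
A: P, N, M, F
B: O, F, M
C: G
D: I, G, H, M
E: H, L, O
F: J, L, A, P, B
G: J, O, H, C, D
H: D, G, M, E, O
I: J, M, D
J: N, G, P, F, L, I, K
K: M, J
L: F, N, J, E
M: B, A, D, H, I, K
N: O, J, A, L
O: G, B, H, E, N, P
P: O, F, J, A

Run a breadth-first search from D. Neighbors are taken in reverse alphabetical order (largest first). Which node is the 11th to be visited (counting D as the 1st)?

E

Visit D; enqueue M, I, H, G → queue [M, I, H, G]
Visit M; enqueue K, B, A → queue [I, H, G, K, B, A]
Visit I; enqueue J → queue [H, G, K, B, A, J]
Visit H; enqueue O, E → queue [G, K, B, A, J, O, E]
Visit G; enqueue C → queue [K, B, A, J, O, E, C]
Visit K → queue [B, A, J, O, E, C]
Visit B; enqueue F → queue [A, J, O, E, C, F]
Visit A; enqueue P, N → queue [J, O, E, C, F, P, N]
Visit J; enqueue L → queue [O, E, C, F, P, N, L]
Visit O → queue [E, C, F, P, N, L]
Visit E → queue [C, F, P, N, L]
Visit C → queue [F, P, N, L]
Visit F → queue [P, N, L]
Visit P → queue [N, L]
Visit N → queue [L]
Visit L → queue []

Visit order: D, M, I, H, G, K, B, A, J, O, E, C, F, P, N, L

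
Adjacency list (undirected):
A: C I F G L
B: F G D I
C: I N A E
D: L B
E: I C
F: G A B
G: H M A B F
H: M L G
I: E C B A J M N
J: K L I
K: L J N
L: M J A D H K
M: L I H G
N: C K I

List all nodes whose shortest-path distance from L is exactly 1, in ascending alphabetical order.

A, D, H, J, K, M

Level 0: L
Level 1: A, D, H, J, K, M
Level 2: B, C, F, G, I, N
Level 3: E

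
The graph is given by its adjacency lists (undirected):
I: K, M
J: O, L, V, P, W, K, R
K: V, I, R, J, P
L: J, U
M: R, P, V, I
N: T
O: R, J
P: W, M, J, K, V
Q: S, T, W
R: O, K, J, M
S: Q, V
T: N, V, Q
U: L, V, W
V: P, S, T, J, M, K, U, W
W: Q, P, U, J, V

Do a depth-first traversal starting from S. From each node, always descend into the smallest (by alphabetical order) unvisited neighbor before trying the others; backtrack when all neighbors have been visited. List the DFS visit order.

S, Q, T, N, V, J, K, I, M, P, W, U, L, R, O

Visit S
S → Q
Q → T
T → N
T → V
V → J
J → K
K → I
I → M
M → P
P → W
W → U
U → L
M → R
R → O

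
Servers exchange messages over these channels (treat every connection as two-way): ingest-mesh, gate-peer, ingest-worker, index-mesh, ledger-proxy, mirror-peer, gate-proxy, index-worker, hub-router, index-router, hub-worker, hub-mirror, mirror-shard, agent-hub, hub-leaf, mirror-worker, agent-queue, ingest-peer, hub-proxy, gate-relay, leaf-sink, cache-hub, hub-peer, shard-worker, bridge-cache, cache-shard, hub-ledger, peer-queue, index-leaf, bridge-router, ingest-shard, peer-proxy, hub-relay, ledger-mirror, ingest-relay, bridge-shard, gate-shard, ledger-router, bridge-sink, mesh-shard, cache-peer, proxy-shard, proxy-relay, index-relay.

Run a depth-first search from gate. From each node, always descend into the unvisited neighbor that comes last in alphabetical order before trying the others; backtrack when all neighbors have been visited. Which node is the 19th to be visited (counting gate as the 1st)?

cache

Visit gate
gate → shard
shard → worker
worker → mirror
mirror → peer
peer → queue
queue → agent
agent → hub
hub → router
router → ledger
ledger → proxy
proxy → relay
relay → ingest
ingest → mesh
mesh → index
index → leaf
leaf → sink
sink → bridge
bridge → cache

Visit order: gate, shard, worker, mirror, peer, queue, agent, hub, router, ledger, proxy, relay, ingest, mesh, index, leaf, sink, bridge, cache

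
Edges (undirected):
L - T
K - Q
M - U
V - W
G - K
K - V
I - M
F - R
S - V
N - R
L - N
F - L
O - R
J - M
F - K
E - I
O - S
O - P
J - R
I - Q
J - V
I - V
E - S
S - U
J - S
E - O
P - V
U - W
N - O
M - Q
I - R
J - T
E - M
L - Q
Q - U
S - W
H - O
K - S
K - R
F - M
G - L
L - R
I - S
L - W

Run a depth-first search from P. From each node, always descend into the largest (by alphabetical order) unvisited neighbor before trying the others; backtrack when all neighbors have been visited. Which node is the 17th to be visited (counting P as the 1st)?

I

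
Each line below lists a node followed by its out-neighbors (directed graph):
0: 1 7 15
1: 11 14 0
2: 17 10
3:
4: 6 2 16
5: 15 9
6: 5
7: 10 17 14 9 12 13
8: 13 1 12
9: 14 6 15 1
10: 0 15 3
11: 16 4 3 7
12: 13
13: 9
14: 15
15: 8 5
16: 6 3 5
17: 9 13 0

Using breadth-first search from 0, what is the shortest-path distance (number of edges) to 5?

2

Level 0: 0
Level 1: 1, 7, 15
Level 2: 5, 8, 9, 10, 11, 12, 13, 14, 17
Level 3: 3, 4, 6, 16
Level 4: 2
5 first appears at level 2.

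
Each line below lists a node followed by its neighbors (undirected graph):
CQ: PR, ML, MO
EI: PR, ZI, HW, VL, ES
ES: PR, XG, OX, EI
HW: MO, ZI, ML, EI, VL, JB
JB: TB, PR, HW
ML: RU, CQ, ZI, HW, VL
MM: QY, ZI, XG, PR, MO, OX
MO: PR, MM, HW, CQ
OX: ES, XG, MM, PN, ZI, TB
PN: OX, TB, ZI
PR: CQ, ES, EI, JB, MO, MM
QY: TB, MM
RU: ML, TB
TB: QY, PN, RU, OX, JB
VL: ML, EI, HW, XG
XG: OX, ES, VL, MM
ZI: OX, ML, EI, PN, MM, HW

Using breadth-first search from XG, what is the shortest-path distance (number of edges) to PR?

2

Level 0: XG
Level 1: ES, MM, OX, VL
Level 2: EI, HW, ML, MO, PN, PR, QY, TB, ZI
Level 3: CQ, JB, RU
PR first appears at level 2.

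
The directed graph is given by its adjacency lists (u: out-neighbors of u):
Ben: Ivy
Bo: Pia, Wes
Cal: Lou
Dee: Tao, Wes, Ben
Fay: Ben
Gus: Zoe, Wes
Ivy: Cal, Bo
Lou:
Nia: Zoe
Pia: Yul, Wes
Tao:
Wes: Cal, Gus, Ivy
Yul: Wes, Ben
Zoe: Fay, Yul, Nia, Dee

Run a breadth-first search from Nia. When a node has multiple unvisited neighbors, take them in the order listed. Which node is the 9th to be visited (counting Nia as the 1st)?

Visit Nia; enqueue Zoe → queue [Zoe]
Visit Zoe; enqueue Fay, Yul, Dee → queue [Fay, Yul, Dee]
Visit Fay; enqueue Ben → queue [Yul, Dee, Ben]
Visit Yul; enqueue Wes → queue [Dee, Ben, Wes]
Visit Dee; enqueue Tao → queue [Ben, Wes, Tao]
Visit Ben; enqueue Ivy → queue [Wes, Tao, Ivy]
Visit Wes; enqueue Cal, Gus → queue [Tao, Ivy, Cal, Gus]
Visit Tao → queue [Ivy, Cal, Gus]
Visit Ivy; enqueue Bo → queue [Cal, Gus, Bo]
Visit Cal; enqueue Lou → queue [Gus, Bo, Lou]
Visit Gus → queue [Bo, Lou]
Visit Bo; enqueue Pia → queue [Lou, Pia]
Visit Lou → queue [Pia]
Visit Pia → queue []

Visit order: Nia, Zoe, Fay, Yul, Dee, Ben, Wes, Tao, Ivy, Cal, Gus, Bo, Lou, Pia

Ivy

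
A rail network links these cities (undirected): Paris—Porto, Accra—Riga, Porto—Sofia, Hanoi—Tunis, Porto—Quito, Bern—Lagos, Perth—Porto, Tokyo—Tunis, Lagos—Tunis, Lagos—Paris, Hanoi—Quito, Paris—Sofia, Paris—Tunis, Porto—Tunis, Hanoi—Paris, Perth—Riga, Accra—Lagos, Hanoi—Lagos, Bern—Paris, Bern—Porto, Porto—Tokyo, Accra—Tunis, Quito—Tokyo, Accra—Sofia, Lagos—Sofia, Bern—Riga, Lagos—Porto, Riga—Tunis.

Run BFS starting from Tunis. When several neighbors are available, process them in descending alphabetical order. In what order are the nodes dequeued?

Tunis -> Tokyo -> Riga -> Porto -> Paris -> Lagos -> Hanoi -> Accra -> Quito -> Perth -> Bern -> Sofia

Visit Tunis; enqueue Tokyo, Riga, Porto, Paris, Lagos, Hanoi, Accra → queue [Tokyo, Riga, Porto, Paris, Lagos, Hanoi, Accra]
Visit Tokyo; enqueue Quito → queue [Riga, Porto, Paris, Lagos, Hanoi, Accra, Quito]
Visit Riga; enqueue Perth, Bern → queue [Porto, Paris, Lagos, Hanoi, Accra, Quito, Perth, Bern]
Visit Porto; enqueue Sofia → queue [Paris, Lagos, Hanoi, Accra, Quito, Perth, Bern, Sofia]
Visit Paris → queue [Lagos, Hanoi, Accra, Quito, Perth, Bern, Sofia]
Visit Lagos → queue [Hanoi, Accra, Quito, Perth, Bern, Sofia]
Visit Hanoi → queue [Accra, Quito, Perth, Bern, Sofia]
Visit Accra → queue [Quito, Perth, Bern, Sofia]
Visit Quito → queue [Perth, Bern, Sofia]
Visit Perth → queue [Bern, Sofia]
Visit Bern → queue [Sofia]
Visit Sofia → queue []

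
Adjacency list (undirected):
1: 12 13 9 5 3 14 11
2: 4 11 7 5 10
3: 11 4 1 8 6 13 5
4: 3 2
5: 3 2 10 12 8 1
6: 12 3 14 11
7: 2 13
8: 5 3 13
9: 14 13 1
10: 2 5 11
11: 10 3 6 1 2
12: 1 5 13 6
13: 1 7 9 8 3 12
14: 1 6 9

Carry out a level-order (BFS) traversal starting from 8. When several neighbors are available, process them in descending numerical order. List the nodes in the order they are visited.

8, 13, 5, 3, 12, 9, 7, 1, 10, 2, 11, 6, 4, 14

Visit 8; enqueue 13, 5, 3 → queue [13, 5, 3]
Visit 13; enqueue 12, 9, 7, 1 → queue [5, 3, 12, 9, 7, 1]
Visit 5; enqueue 10, 2 → queue [3, 12, 9, 7, 1, 10, 2]
Visit 3; enqueue 11, 6, 4 → queue [12, 9, 7, 1, 10, 2, 11, 6, 4]
Visit 12 → queue [9, 7, 1, 10, 2, 11, 6, 4]
Visit 9; enqueue 14 → queue [7, 1, 10, 2, 11, 6, 4, 14]
Visit 7 → queue [1, 10, 2, 11, 6, 4, 14]
Visit 1 → queue [10, 2, 11, 6, 4, 14]
Visit 10 → queue [2, 11, 6, 4, 14]
Visit 2 → queue [11, 6, 4, 14]
Visit 11 → queue [6, 4, 14]
Visit 6 → queue [4, 14]
Visit 4 → queue [14]
Visit 14 → queue []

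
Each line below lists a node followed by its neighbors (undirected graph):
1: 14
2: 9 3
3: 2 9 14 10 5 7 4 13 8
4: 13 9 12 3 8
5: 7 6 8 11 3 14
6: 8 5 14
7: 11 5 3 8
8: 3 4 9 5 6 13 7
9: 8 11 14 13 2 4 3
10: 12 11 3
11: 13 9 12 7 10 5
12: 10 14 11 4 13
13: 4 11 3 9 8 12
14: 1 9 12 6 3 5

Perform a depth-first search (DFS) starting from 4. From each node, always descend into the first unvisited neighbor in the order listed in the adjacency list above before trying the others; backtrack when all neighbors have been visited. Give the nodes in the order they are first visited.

Visit 4
4 → 13
13 → 11
11 → 9
9 → 8
8 → 3
3 → 2
3 → 14
14 → 1
14 → 12
12 → 10
14 → 6
6 → 5
5 → 7

4, 13, 11, 9, 8, 3, 2, 14, 1, 12, 10, 6, 5, 7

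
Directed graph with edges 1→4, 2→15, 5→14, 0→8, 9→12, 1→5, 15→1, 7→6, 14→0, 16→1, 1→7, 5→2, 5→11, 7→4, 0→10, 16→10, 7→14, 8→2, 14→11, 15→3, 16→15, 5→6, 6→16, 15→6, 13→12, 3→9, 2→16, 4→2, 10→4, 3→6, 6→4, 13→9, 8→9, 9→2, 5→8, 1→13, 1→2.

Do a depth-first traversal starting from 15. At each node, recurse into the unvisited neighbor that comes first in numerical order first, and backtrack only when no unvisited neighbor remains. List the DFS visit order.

15 → 1 → 2 → 16 → 10 → 4 → 5 → 6 → 8 → 9 → 12 → 11 → 14 → 0 → 7 → 13 → 3

Visit 15
15 → 1
1 → 2
2 → 16
16 → 10
10 → 4
1 → 5
5 → 6
5 → 8
8 → 9
9 → 12
5 → 11
5 → 14
14 → 0
1 → 7
1 → 13
15 → 3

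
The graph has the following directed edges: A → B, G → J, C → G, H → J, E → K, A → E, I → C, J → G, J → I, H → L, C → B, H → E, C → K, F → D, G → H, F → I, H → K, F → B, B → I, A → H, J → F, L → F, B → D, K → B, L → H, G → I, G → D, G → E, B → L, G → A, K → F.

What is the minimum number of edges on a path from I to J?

3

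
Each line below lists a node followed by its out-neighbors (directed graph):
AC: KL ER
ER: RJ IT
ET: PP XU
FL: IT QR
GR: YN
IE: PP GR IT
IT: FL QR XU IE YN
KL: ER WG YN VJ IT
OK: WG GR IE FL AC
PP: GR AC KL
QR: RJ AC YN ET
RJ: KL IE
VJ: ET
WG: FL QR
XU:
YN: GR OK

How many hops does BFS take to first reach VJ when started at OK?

3

Level 0: OK
Level 1: AC, FL, GR, IE, WG
Level 2: ER, IT, KL, PP, QR, YN
Level 3: ET, RJ, VJ, XU
VJ first appears at level 3.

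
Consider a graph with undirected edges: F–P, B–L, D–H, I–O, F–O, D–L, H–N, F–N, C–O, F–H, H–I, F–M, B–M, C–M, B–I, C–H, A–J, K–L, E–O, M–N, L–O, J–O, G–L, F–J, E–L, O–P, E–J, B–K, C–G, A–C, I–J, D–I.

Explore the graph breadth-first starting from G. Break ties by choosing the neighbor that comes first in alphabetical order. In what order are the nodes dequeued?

Visit G; enqueue C, L → queue [C, L]
Visit C; enqueue A, H, M, O → queue [L, A, H, M, O]
Visit L; enqueue B, D, E, K → queue [A, H, M, O, B, D, E, K]
Visit A; enqueue J → queue [H, M, O, B, D, E, K, J]
Visit H; enqueue F, I, N → queue [M, O, B, D, E, K, J, F, I, N]
Visit M → queue [O, B, D, E, K, J, F, I, N]
Visit O; enqueue P → queue [B, D, E, K, J, F, I, N, P]
Visit B → queue [D, E, K, J, F, I, N, P]
Visit D → queue [E, K, J, F, I, N, P]
Visit E → queue [K, J, F, I, N, P]
Visit K → queue [J, F, I, N, P]
Visit J → queue [F, I, N, P]
Visit F → queue [I, N, P]
Visit I → queue [N, P]
Visit N → queue [P]
Visit P → queue []

G, C, L, A, H, M, O, B, D, E, K, J, F, I, N, P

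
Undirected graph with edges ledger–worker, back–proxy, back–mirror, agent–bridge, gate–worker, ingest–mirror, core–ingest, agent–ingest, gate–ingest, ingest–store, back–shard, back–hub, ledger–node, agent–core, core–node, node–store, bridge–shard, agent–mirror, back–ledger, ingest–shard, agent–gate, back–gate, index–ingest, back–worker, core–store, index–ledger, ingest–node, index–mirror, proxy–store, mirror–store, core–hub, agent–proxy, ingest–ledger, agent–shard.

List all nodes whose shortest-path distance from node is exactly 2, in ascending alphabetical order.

agent, back, gate, hub, index, mirror, proxy, shard, worker

Level 0: node
Level 1: core, ingest, ledger, store
Level 2: agent, back, gate, hub, index, mirror, proxy, shard, worker
Level 3: bridge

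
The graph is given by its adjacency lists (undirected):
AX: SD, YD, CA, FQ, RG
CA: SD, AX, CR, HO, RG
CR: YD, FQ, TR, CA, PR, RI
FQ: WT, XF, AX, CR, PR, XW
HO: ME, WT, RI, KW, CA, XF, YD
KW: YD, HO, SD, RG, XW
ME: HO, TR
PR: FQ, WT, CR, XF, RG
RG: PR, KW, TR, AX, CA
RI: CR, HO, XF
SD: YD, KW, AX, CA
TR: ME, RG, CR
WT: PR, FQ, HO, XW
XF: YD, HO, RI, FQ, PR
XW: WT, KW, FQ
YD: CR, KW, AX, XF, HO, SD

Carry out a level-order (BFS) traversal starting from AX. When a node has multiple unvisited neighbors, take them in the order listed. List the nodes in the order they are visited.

AX, SD, YD, CA, FQ, RG, KW, CR, XF, HO, WT, PR, XW, TR, RI, ME

Visit AX; enqueue SD, YD, CA, FQ, RG → queue [SD, YD, CA, FQ, RG]
Visit SD; enqueue KW → queue [YD, CA, FQ, RG, KW]
Visit YD; enqueue CR, XF, HO → queue [CA, FQ, RG, KW, CR, XF, HO]
Visit CA → queue [FQ, RG, KW, CR, XF, HO]
Visit FQ; enqueue WT, PR, XW → queue [RG, KW, CR, XF, HO, WT, PR, XW]
Visit RG; enqueue TR → queue [KW, CR, XF, HO, WT, PR, XW, TR]
Visit KW → queue [CR, XF, HO, WT, PR, XW, TR]
Visit CR; enqueue RI → queue [XF, HO, WT, PR, XW, TR, RI]
Visit XF → queue [HO, WT, PR, XW, TR, RI]
Visit HO; enqueue ME → queue [WT, PR, XW, TR, RI, ME]
Visit WT → queue [PR, XW, TR, RI, ME]
Visit PR → queue [XW, TR, RI, ME]
Visit XW → queue [TR, RI, ME]
Visit TR → queue [RI, ME]
Visit RI → queue [ME]
Visit ME → queue []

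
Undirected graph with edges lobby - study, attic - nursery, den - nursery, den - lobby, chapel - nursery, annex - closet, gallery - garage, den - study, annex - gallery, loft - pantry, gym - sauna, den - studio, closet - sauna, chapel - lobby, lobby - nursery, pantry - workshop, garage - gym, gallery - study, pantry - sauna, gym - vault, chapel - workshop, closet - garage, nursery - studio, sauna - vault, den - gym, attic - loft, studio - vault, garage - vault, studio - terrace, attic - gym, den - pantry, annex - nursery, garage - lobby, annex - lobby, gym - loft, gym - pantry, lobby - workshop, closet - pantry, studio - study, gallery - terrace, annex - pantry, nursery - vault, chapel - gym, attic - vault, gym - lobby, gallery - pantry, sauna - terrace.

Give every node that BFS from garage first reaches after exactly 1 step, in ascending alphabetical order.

closet, gallery, gym, lobby, vault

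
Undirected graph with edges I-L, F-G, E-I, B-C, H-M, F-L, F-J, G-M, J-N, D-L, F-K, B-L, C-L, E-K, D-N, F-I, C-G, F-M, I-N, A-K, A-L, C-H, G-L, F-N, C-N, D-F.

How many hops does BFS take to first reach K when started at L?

Level 0: L
Level 1: A, B, C, D, F, G, I
Level 2: E, H, J, K, M, N
K first appears at level 2.

2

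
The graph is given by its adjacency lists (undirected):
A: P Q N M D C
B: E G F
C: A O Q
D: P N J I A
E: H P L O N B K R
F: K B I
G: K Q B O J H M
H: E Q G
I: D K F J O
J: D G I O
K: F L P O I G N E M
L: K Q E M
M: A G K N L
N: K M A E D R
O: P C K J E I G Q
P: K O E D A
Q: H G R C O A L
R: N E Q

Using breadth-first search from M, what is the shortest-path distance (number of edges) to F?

2

Level 0: M
Level 1: A, G, K, L, N
Level 2: B, C, D, E, F, H, I, J, O, P, Q, R
F first appears at level 2.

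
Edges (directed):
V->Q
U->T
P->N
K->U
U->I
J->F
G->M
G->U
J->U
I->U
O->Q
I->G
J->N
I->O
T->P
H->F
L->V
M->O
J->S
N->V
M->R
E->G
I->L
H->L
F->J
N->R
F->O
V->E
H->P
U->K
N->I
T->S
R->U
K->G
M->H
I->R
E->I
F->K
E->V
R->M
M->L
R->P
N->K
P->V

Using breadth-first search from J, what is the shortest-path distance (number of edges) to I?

2

Level 0: J
Level 1: F, N, S, U
Level 2: I, K, O, R, T, V
Level 3: E, G, L, M, P, Q
Level 4: H
I first appears at level 2.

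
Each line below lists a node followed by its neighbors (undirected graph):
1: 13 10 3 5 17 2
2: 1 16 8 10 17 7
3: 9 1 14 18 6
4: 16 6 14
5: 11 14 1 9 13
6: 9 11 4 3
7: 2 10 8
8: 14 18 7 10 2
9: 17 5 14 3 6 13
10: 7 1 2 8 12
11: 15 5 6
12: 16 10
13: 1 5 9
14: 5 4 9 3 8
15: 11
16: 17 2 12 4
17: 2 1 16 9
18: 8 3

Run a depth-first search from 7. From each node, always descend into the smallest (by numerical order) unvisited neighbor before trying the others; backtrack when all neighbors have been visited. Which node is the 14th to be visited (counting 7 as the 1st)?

10

Visit 7
7 → 2
2 → 1
1 → 3
3 → 6
6 → 4
4 → 14
14 → 5
5 → 9
9 → 13
9 → 17
17 → 16
16 → 12
12 → 10
10 → 8
8 → 18
5 → 11
11 → 15

Visit order: 7, 2, 1, 3, 6, 4, 14, 5, 9, 13, 17, 16, 12, 10, 8, 18, 11, 15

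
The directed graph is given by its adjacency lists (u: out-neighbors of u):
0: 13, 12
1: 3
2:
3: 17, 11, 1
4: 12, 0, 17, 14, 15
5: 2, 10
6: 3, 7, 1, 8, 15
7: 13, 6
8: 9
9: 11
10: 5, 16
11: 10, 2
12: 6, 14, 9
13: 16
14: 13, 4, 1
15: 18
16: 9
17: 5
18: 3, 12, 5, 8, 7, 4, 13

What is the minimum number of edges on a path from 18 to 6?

2

Level 0: 18
Level 1: 3, 4, 5, 7, 8, 12, 13
Level 2: 0, 1, 2, 6, 9, 10, 11, 14, 15, 16, 17
6 first appears at level 2.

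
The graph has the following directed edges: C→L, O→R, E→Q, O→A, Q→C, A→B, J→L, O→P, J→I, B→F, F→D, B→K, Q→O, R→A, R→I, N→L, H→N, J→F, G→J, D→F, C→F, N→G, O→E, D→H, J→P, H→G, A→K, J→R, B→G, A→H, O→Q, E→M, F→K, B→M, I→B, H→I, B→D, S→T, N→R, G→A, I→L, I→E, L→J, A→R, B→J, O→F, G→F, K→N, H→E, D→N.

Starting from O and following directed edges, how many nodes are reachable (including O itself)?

BFS from O visits: O, A, E, F, P, Q, R, B, H, K, M, D, C, I, G, J, N, L
Reachable nodes: 18 of 20 total.

18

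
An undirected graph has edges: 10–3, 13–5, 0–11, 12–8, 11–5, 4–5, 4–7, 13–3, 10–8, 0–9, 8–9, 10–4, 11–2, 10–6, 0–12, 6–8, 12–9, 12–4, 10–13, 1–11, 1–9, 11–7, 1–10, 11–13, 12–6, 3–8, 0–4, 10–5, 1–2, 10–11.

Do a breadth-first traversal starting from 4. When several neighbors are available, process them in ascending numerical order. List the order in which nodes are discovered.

Visit 4; enqueue 0, 5, 7, 10, 12 → queue [0, 5, 7, 10, 12]
Visit 0; enqueue 9, 11 → queue [5, 7, 10, 12, 9, 11]
Visit 5; enqueue 13 → queue [7, 10, 12, 9, 11, 13]
Visit 7 → queue [10, 12, 9, 11, 13]
Visit 10; enqueue 1, 3, 6, 8 → queue [12, 9, 11, 13, 1, 3, 6, 8]
Visit 12 → queue [9, 11, 13, 1, 3, 6, 8]
Visit 9 → queue [11, 13, 1, 3, 6, 8]
Visit 11; enqueue 2 → queue [13, 1, 3, 6, 8, 2]
Visit 13 → queue [1, 3, 6, 8, 2]
Visit 1 → queue [3, 6, 8, 2]
Visit 3 → queue [6, 8, 2]
Visit 6 → queue [8, 2]
Visit 8 → queue [2]
Visit 2 → queue []

4, 0, 5, 7, 10, 12, 9, 11, 13, 1, 3, 6, 8, 2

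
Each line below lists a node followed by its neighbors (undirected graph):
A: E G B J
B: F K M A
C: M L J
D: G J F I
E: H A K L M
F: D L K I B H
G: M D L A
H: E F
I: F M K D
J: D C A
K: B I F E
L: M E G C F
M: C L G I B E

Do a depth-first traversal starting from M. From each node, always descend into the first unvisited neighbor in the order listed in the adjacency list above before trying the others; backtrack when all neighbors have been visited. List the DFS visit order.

M C L E H F D G A B K I J

Visit M
M → C
C → L
L → E
E → H
H → F
F → D
D → G
G → A
A → B
B → K
K → I
A → J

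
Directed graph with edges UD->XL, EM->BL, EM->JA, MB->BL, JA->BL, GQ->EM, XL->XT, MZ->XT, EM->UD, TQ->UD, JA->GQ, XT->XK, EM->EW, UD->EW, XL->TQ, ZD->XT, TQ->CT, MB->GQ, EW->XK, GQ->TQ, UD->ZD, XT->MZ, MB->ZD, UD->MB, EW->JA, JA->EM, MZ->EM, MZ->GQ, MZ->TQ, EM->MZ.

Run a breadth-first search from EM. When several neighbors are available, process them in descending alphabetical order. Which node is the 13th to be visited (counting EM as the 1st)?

XK

Visit EM; enqueue UD, MZ, JA, EW, BL → queue [UD, MZ, JA, EW, BL]
Visit UD; enqueue ZD, XL, MB → queue [MZ, JA, EW, BL, ZD, XL, MB]
Visit MZ; enqueue XT, TQ, GQ → queue [JA, EW, BL, ZD, XL, MB, XT, TQ, GQ]
Visit JA → queue [EW, BL, ZD, XL, MB, XT, TQ, GQ]
Visit EW; enqueue XK → queue [BL, ZD, XL, MB, XT, TQ, GQ, XK]
Visit BL → queue [ZD, XL, MB, XT, TQ, GQ, XK]
Visit ZD → queue [XL, MB, XT, TQ, GQ, XK]
Visit XL → queue [MB, XT, TQ, GQ, XK]
Visit MB → queue [XT, TQ, GQ, XK]
Visit XT → queue [TQ, GQ, XK]
Visit TQ; enqueue CT → queue [GQ, XK, CT]
Visit GQ → queue [XK, CT]
Visit XK → queue [CT]
Visit CT → queue []

Visit order: EM, UD, MZ, JA, EW, BL, ZD, XL, MB, XT, TQ, GQ, XK, CT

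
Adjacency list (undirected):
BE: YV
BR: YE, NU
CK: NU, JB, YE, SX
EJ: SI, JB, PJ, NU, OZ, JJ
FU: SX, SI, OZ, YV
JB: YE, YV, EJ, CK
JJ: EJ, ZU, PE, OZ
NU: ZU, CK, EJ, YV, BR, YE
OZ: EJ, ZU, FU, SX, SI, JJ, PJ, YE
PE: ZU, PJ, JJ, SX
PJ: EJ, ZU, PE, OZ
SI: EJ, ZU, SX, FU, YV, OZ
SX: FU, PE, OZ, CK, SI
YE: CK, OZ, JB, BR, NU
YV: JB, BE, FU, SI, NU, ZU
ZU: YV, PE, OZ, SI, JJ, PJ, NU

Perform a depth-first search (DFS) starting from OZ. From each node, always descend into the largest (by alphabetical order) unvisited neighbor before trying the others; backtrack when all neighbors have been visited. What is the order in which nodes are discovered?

OZ, ZU, YV, SI, SX, PE, PJ, EJ, NU, YE, JB, CK, BR, JJ, FU, BE

Visit OZ
OZ → ZU
ZU → YV
YV → SI
SI → SX
SX → PE
PE → PJ
PJ → EJ
EJ → NU
NU → YE
YE → JB
JB → CK
YE → BR
EJ → JJ
SX → FU
YV → BE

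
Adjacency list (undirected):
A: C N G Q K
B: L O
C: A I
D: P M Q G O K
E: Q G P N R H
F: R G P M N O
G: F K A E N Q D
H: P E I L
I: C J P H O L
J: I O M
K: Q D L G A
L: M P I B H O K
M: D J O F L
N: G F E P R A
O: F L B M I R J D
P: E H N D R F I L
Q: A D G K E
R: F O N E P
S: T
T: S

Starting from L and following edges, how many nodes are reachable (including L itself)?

BFS from L visits: L, P, O, M, K, I, H, B, R, N, F, E, D, J, Q, G, A, C
Reachable nodes: 18 of 20 total.

18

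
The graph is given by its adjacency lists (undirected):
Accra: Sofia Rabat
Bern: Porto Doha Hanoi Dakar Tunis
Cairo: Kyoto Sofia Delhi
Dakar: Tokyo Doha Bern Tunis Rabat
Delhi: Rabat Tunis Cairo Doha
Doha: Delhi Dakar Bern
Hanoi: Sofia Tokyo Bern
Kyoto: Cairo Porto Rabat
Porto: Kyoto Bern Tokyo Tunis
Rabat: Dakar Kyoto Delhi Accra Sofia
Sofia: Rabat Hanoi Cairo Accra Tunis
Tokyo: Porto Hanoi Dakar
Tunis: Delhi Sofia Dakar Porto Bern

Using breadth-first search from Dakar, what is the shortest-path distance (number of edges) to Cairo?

Level 0: Dakar
Level 1: Bern, Doha, Rabat, Tokyo, Tunis
Level 2: Accra, Delhi, Hanoi, Kyoto, Porto, Sofia
Level 3: Cairo
Cairo first appears at level 3.

3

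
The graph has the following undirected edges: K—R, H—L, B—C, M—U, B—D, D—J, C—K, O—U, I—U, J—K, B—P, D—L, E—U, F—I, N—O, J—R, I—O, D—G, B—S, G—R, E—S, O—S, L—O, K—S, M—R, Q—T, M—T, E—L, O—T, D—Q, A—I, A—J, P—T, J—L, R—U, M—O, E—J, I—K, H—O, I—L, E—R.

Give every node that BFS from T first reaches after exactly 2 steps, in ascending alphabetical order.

B, D, H, I, L, N, R, S, U

Level 0: T
Level 1: M, O, P, Q
Level 2: B, D, H, I, L, N, R, S, U
Level 3: A, C, E, F, G, J, K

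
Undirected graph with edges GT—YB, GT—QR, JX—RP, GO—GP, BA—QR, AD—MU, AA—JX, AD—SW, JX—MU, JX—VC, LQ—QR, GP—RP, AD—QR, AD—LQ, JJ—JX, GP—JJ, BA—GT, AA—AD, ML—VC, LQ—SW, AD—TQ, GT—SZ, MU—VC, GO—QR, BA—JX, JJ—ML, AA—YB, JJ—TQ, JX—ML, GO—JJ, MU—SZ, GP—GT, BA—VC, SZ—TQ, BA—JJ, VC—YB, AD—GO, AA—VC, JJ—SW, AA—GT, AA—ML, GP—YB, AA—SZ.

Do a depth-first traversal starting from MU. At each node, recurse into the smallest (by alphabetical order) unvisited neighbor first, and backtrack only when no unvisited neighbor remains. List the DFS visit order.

Visit MU
MU → AD
AD → AA
AA → GT
GT → BA
BA → JJ
JJ → GO
GO → GP
GP → RP
RP → JX
JX → ML
ML → VC
VC → YB
GO → QR
QR → LQ
LQ → SW
JJ → TQ
TQ → SZ

MU AD AA GT BA JJ GO GP RP JX ML VC YB QR LQ SW TQ SZ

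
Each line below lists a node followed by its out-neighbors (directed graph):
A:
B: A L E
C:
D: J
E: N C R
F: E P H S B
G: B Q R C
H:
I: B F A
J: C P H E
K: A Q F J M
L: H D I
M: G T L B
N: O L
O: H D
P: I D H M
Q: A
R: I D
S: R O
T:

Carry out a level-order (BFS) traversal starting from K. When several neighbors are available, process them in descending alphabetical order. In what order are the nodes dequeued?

K → Q → M → J → F → A → T → L → G → B → P → H → E → C → S → I → D → R → N → O

Visit K; enqueue Q, M, J, F, A → queue [Q, M, J, F, A]
Visit Q → queue [M, J, F, A]
Visit M; enqueue T, L, G, B → queue [J, F, A, T, L, G, B]
Visit J; enqueue P, H, E, C → queue [F, A, T, L, G, B, P, H, E, C]
Visit F; enqueue S → queue [A, T, L, G, B, P, H, E, C, S]
Visit A → queue [T, L, G, B, P, H, E, C, S]
Visit T → queue [L, G, B, P, H, E, C, S]
Visit L; enqueue I, D → queue [G, B, P, H, E, C, S, I, D]
Visit G; enqueue R → queue [B, P, H, E, C, S, I, D, R]
Visit B → queue [P, H, E, C, S, I, D, R]
Visit P → queue [H, E, C, S, I, D, R]
Visit H → queue [E, C, S, I, D, R]
Visit E; enqueue N → queue [C, S, I, D, R, N]
Visit C → queue [S, I, D, R, N]
Visit S; enqueue O → queue [I, D, R, N, O]
Visit I → queue [D, R, N, O]
Visit D → queue [R, N, O]
Visit R → queue [N, O]
Visit N → queue [O]
Visit O → queue []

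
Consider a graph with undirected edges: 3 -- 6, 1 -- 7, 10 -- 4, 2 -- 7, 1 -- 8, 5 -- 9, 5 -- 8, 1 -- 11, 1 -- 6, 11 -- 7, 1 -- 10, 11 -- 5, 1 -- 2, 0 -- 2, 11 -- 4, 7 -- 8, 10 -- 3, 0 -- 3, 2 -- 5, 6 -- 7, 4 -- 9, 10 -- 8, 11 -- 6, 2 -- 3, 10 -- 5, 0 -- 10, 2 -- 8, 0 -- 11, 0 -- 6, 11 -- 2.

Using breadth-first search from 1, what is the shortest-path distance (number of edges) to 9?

Level 0: 1
Level 1: 2, 6, 7, 8, 10, 11
Level 2: 0, 3, 4, 5
Level 3: 9
9 first appears at level 3.

3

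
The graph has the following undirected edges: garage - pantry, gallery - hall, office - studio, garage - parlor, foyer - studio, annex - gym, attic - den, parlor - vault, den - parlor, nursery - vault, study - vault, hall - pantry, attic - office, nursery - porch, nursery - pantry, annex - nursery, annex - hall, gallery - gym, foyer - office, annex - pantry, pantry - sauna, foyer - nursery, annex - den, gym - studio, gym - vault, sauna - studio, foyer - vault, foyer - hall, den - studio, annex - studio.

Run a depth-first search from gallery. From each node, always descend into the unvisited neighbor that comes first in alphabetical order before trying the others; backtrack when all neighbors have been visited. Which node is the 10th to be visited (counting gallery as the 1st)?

Visit gallery
gallery → gym
gym → annex
annex → den
den → attic
attic → office
office → foyer
foyer → hall
hall → pantry
pantry → garage
garage → parlor
parlor → vault
vault → nursery
nursery → porch
vault → study
pantry → sauna
sauna → studio

Visit order: gallery, gym, annex, den, attic, office, foyer, hall, pantry, garage, parlor, vault, nursery, porch, study, sauna, studio

garage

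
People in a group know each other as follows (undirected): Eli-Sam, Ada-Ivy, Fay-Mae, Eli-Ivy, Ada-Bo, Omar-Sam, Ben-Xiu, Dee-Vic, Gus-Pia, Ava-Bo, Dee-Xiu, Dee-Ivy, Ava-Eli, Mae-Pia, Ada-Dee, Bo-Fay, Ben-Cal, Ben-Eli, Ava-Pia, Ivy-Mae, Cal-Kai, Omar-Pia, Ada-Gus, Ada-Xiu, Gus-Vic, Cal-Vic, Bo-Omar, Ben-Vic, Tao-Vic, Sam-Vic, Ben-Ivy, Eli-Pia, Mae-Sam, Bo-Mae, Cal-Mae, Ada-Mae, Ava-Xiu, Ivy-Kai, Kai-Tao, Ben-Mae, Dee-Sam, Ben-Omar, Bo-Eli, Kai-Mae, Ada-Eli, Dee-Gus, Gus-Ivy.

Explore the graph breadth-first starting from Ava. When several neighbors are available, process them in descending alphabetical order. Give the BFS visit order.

Visit Ava; enqueue Xiu, Pia, Eli, Bo → queue [Xiu, Pia, Eli, Bo]
Visit Xiu; enqueue Dee, Ben, Ada → queue [Pia, Eli, Bo, Dee, Ben, Ada]
Visit Pia; enqueue Omar, Mae, Gus → queue [Eli, Bo, Dee, Ben, Ada, Omar, Mae, Gus]
Visit Eli; enqueue Sam, Ivy → queue [Bo, Dee, Ben, Ada, Omar, Mae, Gus, Sam, Ivy]
Visit Bo; enqueue Fay → queue [Dee, Ben, Ada, Omar, Mae, Gus, Sam, Ivy, Fay]
Visit Dee; enqueue Vic → queue [Ben, Ada, Omar, Mae, Gus, Sam, Ivy, Fay, Vic]
Visit Ben; enqueue Cal → queue [Ada, Omar, Mae, Gus, Sam, Ivy, Fay, Vic, Cal]
Visit Ada → queue [Omar, Mae, Gus, Sam, Ivy, Fay, Vic, Cal]
Visit Omar → queue [Mae, Gus, Sam, Ivy, Fay, Vic, Cal]
Visit Mae; enqueue Kai → queue [Gus, Sam, Ivy, Fay, Vic, Cal, Kai]
Visit Gus → queue [Sam, Ivy, Fay, Vic, Cal, Kai]
Visit Sam → queue [Ivy, Fay, Vic, Cal, Kai]
Visit Ivy → queue [Fay, Vic, Cal, Kai]
Visit Fay → queue [Vic, Cal, Kai]
Visit Vic; enqueue Tao → queue [Cal, Kai, Tao]
Visit Cal → queue [Kai, Tao]
Visit Kai → queue [Tao]
Visit Tao → queue []

Ava, Xiu, Pia, Eli, Bo, Dee, Ben, Ada, Omar, Mae, Gus, Sam, Ivy, Fay, Vic, Cal, Kai, Tao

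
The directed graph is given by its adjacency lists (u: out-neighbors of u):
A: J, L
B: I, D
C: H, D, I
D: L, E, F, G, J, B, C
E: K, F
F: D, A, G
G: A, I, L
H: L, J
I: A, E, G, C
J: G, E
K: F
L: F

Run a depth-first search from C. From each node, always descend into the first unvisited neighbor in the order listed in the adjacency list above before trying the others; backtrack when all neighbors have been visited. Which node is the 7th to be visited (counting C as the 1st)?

Visit C
C → H
H → L
L → F
F → D
D → E
E → K
D → G
G → A
A → J
G → I
D → B

Visit order: C, H, L, F, D, E, K, G, A, J, I, B

K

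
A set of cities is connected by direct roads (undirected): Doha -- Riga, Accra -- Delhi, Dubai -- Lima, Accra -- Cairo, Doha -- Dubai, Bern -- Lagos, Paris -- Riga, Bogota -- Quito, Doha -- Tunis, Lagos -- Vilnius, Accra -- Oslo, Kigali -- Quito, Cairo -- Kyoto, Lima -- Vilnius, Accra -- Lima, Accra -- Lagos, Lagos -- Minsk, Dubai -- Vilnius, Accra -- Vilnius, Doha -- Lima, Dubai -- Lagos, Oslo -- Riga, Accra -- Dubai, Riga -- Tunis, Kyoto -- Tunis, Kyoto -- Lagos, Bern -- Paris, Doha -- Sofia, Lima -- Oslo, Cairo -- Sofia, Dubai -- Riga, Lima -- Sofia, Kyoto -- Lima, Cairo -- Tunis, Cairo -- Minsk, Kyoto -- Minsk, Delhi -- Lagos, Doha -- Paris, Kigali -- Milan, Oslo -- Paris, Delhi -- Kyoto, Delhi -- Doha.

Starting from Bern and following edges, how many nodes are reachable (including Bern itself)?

16

BFS from Bern visits: Bern, Paris, Lagos, Riga, Oslo, Doha, Vilnius, Minsk, Kyoto, Dubai, Delhi, Accra, Tunis, Lima, Sofia, Cairo
Reachable nodes: 16 of 20 total.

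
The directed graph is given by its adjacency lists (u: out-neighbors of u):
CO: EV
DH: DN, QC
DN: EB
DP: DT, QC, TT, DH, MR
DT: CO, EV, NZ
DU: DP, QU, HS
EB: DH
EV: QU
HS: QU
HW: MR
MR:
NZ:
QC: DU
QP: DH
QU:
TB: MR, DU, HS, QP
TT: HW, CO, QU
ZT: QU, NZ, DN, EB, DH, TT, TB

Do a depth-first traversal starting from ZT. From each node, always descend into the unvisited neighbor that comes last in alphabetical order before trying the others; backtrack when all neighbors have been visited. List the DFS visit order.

ZT -> TT -> QU -> HW -> MR -> CO -> EV -> TB -> QP -> DH -> QC -> DU -> HS -> DP -> DT -> NZ -> DN -> EB

Visit ZT
ZT → TT
TT → QU
TT → HW
HW → MR
TT → CO
CO → EV
ZT → TB
TB → QP
QP → DH
DH → QC
QC → DU
DU → HS
DU → DP
DP → DT
DT → NZ
DH → DN
DN → EB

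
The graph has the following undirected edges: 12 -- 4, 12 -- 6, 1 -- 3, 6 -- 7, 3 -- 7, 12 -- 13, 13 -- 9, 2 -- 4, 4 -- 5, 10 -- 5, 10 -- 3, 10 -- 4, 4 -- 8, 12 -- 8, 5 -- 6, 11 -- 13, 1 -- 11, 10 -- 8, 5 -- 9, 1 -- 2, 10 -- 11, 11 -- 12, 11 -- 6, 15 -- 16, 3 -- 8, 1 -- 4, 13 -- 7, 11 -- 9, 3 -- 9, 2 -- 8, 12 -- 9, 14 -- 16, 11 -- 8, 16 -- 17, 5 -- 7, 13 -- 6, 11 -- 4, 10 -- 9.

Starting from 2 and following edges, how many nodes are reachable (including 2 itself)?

BFS from 2 visits: 2, 8, 4, 1, 12, 11, 10, 3, 5, 13, 9, 6, 7
Reachable nodes: 13 of 17 total.

13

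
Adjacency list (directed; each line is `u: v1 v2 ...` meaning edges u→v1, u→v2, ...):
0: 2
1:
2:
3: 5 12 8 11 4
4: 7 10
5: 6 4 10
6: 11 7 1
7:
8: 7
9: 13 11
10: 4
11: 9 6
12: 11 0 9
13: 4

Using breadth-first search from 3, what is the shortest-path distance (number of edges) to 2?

Level 0: 3
Level 1: 4, 5, 8, 11, 12
Level 2: 0, 6, 7, 9, 10
Level 3: 1, 2, 13
2 first appears at level 3.

3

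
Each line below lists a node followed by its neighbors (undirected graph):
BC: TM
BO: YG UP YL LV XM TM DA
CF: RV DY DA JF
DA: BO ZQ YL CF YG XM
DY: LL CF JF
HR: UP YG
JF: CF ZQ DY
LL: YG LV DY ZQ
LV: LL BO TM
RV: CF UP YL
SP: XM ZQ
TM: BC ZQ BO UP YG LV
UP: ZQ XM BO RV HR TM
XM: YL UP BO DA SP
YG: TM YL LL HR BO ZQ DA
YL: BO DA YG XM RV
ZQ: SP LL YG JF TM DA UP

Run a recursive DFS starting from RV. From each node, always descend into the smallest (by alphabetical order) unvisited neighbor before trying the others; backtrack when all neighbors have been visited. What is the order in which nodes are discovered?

RV, CF, DA, BO, LV, LL, DY, JF, ZQ, SP, XM, UP, HR, YG, TM, BC, YL

Visit RV
RV → CF
CF → DA
DA → BO
BO → LV
LV → LL
LL → DY
DY → JF
JF → ZQ
ZQ → SP
SP → XM
XM → UP
UP → HR
HR → YG
YG → TM
TM → BC
YG → YL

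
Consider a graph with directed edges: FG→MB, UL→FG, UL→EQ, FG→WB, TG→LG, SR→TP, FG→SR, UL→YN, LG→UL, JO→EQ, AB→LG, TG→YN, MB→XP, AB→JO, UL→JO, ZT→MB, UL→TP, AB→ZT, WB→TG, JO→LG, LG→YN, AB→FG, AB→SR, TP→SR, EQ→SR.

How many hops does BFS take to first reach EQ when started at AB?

Level 0: AB
Level 1: FG, JO, LG, SR, ZT
Level 2: EQ, MB, TP, UL, WB, YN
Level 3: TG, XP
EQ first appears at level 2.

2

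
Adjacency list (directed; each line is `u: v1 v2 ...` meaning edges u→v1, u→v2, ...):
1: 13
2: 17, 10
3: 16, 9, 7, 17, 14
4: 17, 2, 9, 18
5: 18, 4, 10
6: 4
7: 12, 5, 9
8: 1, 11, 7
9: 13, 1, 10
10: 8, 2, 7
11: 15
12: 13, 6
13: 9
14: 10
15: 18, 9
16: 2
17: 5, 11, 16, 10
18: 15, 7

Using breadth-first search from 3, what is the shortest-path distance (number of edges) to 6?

3

Level 0: 3
Level 1: 7, 9, 14, 16, 17
Level 2: 1, 2, 5, 10, 11, 12, 13
Level 3: 4, 6, 8, 15, 18
6 first appears at level 3.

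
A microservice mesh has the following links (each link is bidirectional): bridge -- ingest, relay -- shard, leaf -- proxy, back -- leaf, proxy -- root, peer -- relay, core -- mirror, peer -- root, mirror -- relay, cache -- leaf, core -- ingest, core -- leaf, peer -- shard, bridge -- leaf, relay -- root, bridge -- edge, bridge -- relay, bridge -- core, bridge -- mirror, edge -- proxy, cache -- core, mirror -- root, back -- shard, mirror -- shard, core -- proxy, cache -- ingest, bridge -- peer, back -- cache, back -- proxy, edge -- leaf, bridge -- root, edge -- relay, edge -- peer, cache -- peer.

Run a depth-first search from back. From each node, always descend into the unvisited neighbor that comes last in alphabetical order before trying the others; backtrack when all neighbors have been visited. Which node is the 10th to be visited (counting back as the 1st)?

ingest

Visit back
back → shard
shard → relay
relay → root
root → proxy
proxy → leaf
leaf → edge
edge → peer
peer → cache
cache → ingest
ingest → core
core → mirror
mirror → bridge

Visit order: back, shard, relay, root, proxy, leaf, edge, peer, cache, ingest, core, mirror, bridge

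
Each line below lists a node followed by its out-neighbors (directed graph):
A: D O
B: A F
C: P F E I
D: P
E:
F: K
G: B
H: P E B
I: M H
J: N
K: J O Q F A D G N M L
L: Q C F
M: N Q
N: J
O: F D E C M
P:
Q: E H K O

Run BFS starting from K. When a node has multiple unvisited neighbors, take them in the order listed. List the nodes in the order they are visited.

K J O Q F A D G N M L E C H P B I

Visit K; enqueue J, O, Q, F, A, D, G, N, M, L → queue [J, O, Q, F, A, D, G, N, M, L]
Visit J → queue [O, Q, F, A, D, G, N, M, L]
Visit O; enqueue E, C → queue [Q, F, A, D, G, N, M, L, E, C]
Visit Q; enqueue H → queue [F, A, D, G, N, M, L, E, C, H]
Visit F → queue [A, D, G, N, M, L, E, C, H]
Visit A → queue [D, G, N, M, L, E, C, H]
Visit D; enqueue P → queue [G, N, M, L, E, C, H, P]
Visit G; enqueue B → queue [N, M, L, E, C, H, P, B]
Visit N → queue [M, L, E, C, H, P, B]
Visit M → queue [L, E, C, H, P, B]
Visit L → queue [E, C, H, P, B]
Visit E → queue [C, H, P, B]
Visit C; enqueue I → queue [H, P, B, I]
Visit H → queue [P, B, I]
Visit P → queue [B, I]
Visit B → queue [I]
Visit I → queue []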